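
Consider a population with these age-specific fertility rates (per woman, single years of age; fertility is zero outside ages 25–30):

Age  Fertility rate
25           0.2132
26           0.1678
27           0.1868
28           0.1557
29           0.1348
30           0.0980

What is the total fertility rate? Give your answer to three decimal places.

Sum of ASFRs = 0.2132 + 0.1678 + 0.1868 + 0.1557 + 0.1348 + 0.0980 = 0.9563
TFR = 0.9563

0.956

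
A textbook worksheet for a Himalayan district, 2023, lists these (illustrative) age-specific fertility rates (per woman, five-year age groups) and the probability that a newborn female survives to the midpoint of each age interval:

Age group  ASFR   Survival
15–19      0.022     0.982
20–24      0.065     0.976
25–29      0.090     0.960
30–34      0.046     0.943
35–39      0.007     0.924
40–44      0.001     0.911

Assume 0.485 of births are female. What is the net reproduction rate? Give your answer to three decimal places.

0.539

Proportion female at birth = 0.485.
Weighting each age-specific rate by interval width and survival:
  15–19: 5 × 0.022 × 0.982 = 0.10802
  20–24: 5 × 0.065 × 0.976 = 0.31720
  25–29: 5 × 0.090 × 0.960 = 0.43200
  30–34: 5 × 0.046 × 0.943 = 0.21689
  35–39: 5 × 0.007 × 0.924 = 0.03234
  40–44: 5 × 0.001 × 0.911 = 0.00456
Sum = 1.11101
NRR = 0.485 × 1.11101 = 0.53884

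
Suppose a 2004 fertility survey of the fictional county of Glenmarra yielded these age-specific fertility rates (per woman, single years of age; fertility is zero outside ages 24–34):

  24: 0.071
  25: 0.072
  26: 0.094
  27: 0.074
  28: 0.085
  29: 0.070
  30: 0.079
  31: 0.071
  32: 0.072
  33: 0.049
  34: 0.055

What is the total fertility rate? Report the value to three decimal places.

0.792

Sum of ASFRs = 0.071 + 0.072 + 0.094 + 0.074 + 0.085 + 0.070 + 0.079 + 0.071 + 0.072 + 0.049 + 0.055 = 0.792
TFR = 0.792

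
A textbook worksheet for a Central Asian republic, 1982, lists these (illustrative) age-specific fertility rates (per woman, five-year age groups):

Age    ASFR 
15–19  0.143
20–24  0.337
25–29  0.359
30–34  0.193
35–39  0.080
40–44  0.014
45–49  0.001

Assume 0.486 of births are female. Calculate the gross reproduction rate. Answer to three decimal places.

Proportion female at birth = 0.486.
Sum of ASFRs = 0.143 + 0.337 + 0.359 + 0.193 + 0.080 + 0.014 + 0.001 = 1.127
TFR = 5 × 1.127 = 5.635
GRR = 0.486 × 5.635 = 2.73861

2.739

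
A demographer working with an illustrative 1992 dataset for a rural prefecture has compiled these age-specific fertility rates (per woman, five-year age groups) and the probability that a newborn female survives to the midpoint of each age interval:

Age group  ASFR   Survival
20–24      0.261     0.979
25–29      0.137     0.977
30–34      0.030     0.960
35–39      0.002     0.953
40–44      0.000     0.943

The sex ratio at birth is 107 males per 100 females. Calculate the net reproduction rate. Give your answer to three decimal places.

1.015

Proportion female at birth = 100 / (100 + 107) = 0.48309.
Weighting each age-specific rate by interval width and survival:
  20–24: 5 × 0.261 × 0.979 = 1.27760
  25–29: 5 × 0.137 × 0.977 = 0.66925
  30–34: 5 × 0.030 × 0.960 = 0.14400
  35–39: 5 × 0.002 × 0.953 = 0.00953
  40–44: 5 × 0.000 × 0.943 = 0.00000
Sum = 2.10038
NRR = 0.48309 × 2.10038 = 1.01467
An NRR exceeding 1 indicates intrinsic growth under these rates.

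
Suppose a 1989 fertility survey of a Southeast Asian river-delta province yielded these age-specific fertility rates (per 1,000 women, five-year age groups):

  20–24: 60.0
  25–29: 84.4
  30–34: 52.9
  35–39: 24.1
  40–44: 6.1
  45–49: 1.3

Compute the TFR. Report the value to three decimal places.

Sum of ASFRs = 60.0 + 84.4 + 52.9 + 24.1 + 6.1 + 1.3 = 228.8
TFR = 5 × 228.8 / 1000 = 1.144

1.144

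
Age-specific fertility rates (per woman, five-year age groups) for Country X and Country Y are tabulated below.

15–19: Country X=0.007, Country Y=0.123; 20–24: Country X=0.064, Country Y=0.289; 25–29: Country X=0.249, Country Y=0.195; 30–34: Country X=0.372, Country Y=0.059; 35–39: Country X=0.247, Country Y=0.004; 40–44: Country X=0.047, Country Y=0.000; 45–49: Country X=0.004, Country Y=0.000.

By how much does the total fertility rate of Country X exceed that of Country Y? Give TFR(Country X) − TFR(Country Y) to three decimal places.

1.600

Country X:
  Sum of ASFRs = 0.007 + 0.064 + 0.249 + 0.372 + 0.247 + 0.047 + 0.004 = 0.990
  TFR = 5 × 0.990 = 4.95
Country Y:
  Sum of ASFRs = 0.123 + 0.289 + 0.195 + 0.059 + 0.004 + 0.000 + 0.000 = 0.670
  TFR = 5 × 0.670 = 3.35
Difference = 4.95 − 3.35 = 1.6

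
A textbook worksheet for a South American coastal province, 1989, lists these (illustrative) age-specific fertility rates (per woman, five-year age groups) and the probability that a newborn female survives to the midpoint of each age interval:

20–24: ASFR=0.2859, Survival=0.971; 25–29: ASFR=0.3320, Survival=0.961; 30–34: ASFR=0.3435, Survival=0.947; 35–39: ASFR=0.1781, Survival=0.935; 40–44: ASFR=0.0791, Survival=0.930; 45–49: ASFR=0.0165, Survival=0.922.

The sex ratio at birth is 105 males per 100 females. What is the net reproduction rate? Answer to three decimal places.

2.871

Proportion female at birth = 100 / (100 + 105) = 0.48780.
Each age group contributes 5 × ASFR × survival:
  20–24: 5 × 0.2859 × 0.971 = 1.38804
  25–29: 5 × 0.3320 × 0.961 = 1.59526
  30–34: 5 × 0.3435 × 0.947 = 1.62647
  35–39: 5 × 0.1781 × 0.935 = 0.83262
  40–44: 5 × 0.0791 × 0.930 = 0.36782
  45–49: 5 × 0.0165 × 0.922 = 0.07607
Sum = 5.88628
NRR = 0.48780 × 5.88628 = 2.87133
With NRR above 1 the population is above replacement fertility.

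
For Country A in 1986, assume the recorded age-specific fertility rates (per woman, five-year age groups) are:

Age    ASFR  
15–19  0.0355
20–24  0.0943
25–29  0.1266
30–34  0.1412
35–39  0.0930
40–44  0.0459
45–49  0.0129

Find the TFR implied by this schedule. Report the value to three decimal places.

2.747

Sum of ASFRs = 0.0355 + 0.0943 + 0.1266 + 0.1412 + 0.0930 + 0.0459 + 0.0129 = 0.5494
TFR = 5 × 0.5494 = 2.747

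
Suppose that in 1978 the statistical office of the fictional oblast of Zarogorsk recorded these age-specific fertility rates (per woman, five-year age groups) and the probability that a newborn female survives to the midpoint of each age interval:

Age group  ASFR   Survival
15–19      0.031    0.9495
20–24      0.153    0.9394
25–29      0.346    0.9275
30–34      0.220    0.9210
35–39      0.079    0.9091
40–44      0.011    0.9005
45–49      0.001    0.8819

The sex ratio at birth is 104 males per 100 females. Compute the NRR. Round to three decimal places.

1.910

Proportion female at birth = 100 / (100 + 104) = 0.49020.
Weighting each age-specific rate by interval width and survival:
  15–19: 5 × 0.031 × 0.9495 = 0.14717
  20–24: 5 × 0.153 × 0.9394 = 0.71864
  25–29: 5 × 0.346 × 0.9275 = 1.60458
  30–34: 5 × 0.220 × 0.9210 = 1.01310
  35–39: 5 × 0.079 × 0.9091 = 0.35909
  40–44: 5 × 0.011 × 0.9005 = 0.04953
  45–49: 5 × 0.001 × 0.8819 = 0.00441
Sum = 3.89652
NRR = 0.49020 × 3.89652 = 1.91007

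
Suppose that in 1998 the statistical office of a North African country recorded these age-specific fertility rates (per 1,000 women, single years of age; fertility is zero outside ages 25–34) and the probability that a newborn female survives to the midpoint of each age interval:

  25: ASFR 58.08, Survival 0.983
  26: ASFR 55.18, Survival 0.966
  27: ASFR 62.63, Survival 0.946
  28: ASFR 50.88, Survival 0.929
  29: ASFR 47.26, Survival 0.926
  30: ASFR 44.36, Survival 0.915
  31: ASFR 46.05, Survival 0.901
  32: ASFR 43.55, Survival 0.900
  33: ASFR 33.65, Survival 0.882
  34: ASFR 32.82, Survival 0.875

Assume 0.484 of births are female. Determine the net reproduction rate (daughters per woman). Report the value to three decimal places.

0.213

Proportion female at birth = 0.484.
Weighting each age-specific rate by interval width and survival:
  25: 1 × 58.08/1000 × 0.983 = 0.05709
  26: 1 × 55.18/1000 × 0.966 = 0.05330
  27: 1 × 62.63/1000 × 0.946 = 0.05925
  28: 1 × 50.88/1000 × 0.929 = 0.04727
  29: 1 × 47.26/1000 × 0.926 = 0.04376
  30: 1 × 44.36/1000 × 0.915 = 0.04059
  31: 1 × 46.05/1000 × 0.901 = 0.04149
  32: 1 × 43.55/1000 × 0.900 = 0.03920
  33: 1 × 33.65/1000 × 0.882 = 0.02968
  34: 1 × 32.82/1000 × 0.875 = 0.02872
Sum = 0.44035
NRR = 0.484 × 0.44035 = 0.21313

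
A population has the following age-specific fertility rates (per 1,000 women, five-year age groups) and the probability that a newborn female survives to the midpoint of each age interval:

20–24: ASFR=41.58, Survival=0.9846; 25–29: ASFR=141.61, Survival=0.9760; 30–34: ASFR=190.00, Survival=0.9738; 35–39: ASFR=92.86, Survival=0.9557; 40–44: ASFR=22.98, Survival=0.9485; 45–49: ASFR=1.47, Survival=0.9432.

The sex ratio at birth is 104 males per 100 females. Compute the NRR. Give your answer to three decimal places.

1.167

Proportion female at birth = 100 / (100 + 104) = 0.49020.
Survival-weighted fertility by age (5·fₓ·Sₓ):
  20–24: 5 × 41.58/1000 × 0.9846 = 0.20470
  25–29: 5 × 141.61/1000 × 0.9760 = 0.69106
  30–34: 5 × 190.00/1000 × 0.9738 = 0.92511
  35–39: 5 × 92.86/1000 × 0.9557 = 0.44373
  40–44: 5 × 22.98/1000 × 0.9485 = 0.10898
  45–49: 5 × 1.47/1000 × 0.9432 = 0.00693
Sum = 2.38051
NRR = 0.49020 × 2.38051 = 1.16693
With NRR above 1 the population is above replacement fertility.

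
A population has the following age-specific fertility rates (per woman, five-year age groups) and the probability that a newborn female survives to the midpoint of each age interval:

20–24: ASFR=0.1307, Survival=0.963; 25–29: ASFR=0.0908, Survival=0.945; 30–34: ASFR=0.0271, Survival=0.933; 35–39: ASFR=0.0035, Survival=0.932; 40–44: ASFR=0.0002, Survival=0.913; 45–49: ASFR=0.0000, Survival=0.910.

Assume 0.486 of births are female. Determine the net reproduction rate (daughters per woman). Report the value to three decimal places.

Proportion female at birth = 0.486.
Survival-weighted fertility by age (5·fₓ·Sₓ):
  20–24: 5 × 0.1307 × 0.963 = 0.62932
  25–29: 5 × 0.0908 × 0.945 = 0.42903
  30–34: 5 × 0.0271 × 0.933 = 0.12642
  35–39: 5 × 0.0035 × 0.932 = 0.01631
  40–44: 5 × 0.0002 × 0.913 = 0.00091
  45–49: 5 × 0.0000 × 0.910 = 0.00000
Sum = 1.20199
NRR = 0.486 × 1.20199 = 0.58417
NRR < 1, so the cohort does not fully replace itself.

0.584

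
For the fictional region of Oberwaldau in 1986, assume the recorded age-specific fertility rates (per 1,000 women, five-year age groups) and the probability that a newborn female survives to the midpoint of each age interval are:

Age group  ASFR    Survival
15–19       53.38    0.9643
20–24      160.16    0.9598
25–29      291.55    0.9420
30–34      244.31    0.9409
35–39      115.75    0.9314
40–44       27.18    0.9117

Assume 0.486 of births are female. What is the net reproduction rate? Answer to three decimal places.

Proportion female at birth = 0.486.
Per-age-group product (5 × ASFR × survival probability):
  15–19: 5 × 53.38/1000 × 0.9643 = 0.25737
  20–24: 5 × 160.16/1000 × 0.9598 = 0.76861
  25–29: 5 × 291.55/1000 × 0.9420 = 1.37320
  30–34: 5 × 244.31/1000 × 0.9409 = 1.14936
  35–39: 5 × 115.75/1000 × 0.9314 = 0.53905
  40–44: 5 × 27.18/1000 × 0.9117 = 0.12390
Sum = 4.21149
NRR = 0.486 × 4.21149 = 2.04678

2.047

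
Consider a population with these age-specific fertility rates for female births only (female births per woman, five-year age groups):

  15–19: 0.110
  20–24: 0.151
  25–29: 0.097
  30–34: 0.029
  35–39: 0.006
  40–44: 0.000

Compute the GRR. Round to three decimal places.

1.965

Sum of female ASFRs = 0.110 + 0.151 + 0.097 + 0.029 + 0.006 + 0.000 = 0.393
GRR = 5 × 0.393 = 1.965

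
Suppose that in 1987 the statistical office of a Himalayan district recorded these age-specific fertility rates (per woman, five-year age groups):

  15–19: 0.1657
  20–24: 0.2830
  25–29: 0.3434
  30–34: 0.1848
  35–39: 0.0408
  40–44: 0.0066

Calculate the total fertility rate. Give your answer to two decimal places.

5.12

Sum of ASFRs = 0.1657 + 0.2830 + 0.3434 + 0.1848 + 0.0408 + 0.0066 = 1.0243
TFR = 5 × 1.0243 = 5.1215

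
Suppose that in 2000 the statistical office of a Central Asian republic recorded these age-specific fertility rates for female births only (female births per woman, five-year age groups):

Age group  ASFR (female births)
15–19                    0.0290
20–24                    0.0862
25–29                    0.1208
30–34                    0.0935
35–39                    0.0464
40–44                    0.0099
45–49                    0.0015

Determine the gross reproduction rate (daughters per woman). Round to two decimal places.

1.94

Sum of female ASFRs = 0.0290 + 0.0862 + 0.1208 + 0.0935 + 0.0464 + 0.0099 + 0.0015 = 0.3873
GRR = 5 × 0.3873 = 1.9365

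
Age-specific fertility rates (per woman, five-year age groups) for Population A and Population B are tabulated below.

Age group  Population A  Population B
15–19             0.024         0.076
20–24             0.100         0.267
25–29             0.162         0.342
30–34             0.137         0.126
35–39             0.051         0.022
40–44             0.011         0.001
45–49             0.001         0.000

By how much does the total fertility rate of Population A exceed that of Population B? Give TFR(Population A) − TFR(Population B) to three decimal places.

Population A:
  Sum of ASFRs = 0.024 + 0.100 + 0.162 + 0.137 + 0.051 + 0.011 + 0.001 = 0.486
  TFR = 5 × 0.486 = 2.43
Population B:
  Sum of ASFRs = 0.076 + 0.267 + 0.342 + 0.126 + 0.022 + 0.001 + 0.000 = 0.834
  TFR = 5 × 0.834 = 4.17
Difference = 2.43 − 4.17 = -1.74

-1.740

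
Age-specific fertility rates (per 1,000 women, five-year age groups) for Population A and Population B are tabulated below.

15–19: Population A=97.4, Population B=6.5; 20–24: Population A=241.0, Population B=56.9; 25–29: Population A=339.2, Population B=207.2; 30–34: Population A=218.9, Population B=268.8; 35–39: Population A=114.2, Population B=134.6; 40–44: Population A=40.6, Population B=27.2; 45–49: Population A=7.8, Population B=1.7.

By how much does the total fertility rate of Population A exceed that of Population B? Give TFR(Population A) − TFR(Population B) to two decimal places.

1.78

Population A:
  Sum of ASFRs = 97.4 + 241.0 + 339.2 + 218.9 + 114.2 + 40.6 + 7.8 = 1059.1
  TFR = 5 × 1059.1 / 1000 = 5.2955
Population B:
  Sum of ASFRs = 6.5 + 56.9 + 207.2 + 268.8 + 134.6 + 27.2 + 1.7 = 702.9
  TFR = 5 × 702.9 / 1000 = 3.5145
Difference = 5.2955 − 3.5145 = 1.781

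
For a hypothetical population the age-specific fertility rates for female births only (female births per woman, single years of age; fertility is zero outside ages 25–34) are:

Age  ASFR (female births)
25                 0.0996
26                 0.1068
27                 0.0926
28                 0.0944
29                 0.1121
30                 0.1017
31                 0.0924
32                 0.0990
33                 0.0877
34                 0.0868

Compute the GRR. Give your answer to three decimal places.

0.973

Sum of female ASFRs = 0.0996 + 0.1068 + 0.0926 + 0.0944 + 0.1121 + 0.1017 + 0.0924 + 0.0990 + 0.0877 + 0.0868 = 0.9731
GRR = 0.9731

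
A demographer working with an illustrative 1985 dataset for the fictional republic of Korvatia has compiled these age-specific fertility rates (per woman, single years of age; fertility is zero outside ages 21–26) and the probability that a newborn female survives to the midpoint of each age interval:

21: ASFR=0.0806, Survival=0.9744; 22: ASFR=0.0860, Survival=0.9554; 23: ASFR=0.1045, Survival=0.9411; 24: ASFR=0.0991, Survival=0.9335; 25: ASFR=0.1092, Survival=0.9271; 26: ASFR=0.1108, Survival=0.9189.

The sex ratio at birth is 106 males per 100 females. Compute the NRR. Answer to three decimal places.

Proportion female at birth = 100 / (100 + 106) = 0.48544.
Survival-weighted fertility by age (1·fₓ·Sₓ):
  21: 1 × 0.0806 × 0.9744 = 0.07854
  22: 1 × 0.0860 × 0.9554 = 0.08216
  23: 1 × 0.1045 × 0.9411 = 0.09834
  24: 1 × 0.0991 × 0.9335 = 0.09251
  25: 1 × 0.1092 × 0.9271 = 0.10124
  26: 1 × 0.1108 × 0.9189 = 0.10181
Sum = 0.55460
NRR = 0.48544 × 0.55460 = 0.26923
An NRR under 1 implies long-run decline under these rates.

0.269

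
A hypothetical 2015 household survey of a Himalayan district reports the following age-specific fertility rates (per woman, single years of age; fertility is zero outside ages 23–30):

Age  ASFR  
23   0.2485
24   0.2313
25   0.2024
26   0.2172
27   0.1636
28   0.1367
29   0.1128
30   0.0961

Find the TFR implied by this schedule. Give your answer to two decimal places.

Sum of ASFRs = 0.2485 + 0.2313 + 0.2024 + 0.2172 + 0.1636 + 0.1367 + 0.1128 + 0.0961 = 1.4086
TFR = 1.4086

1.41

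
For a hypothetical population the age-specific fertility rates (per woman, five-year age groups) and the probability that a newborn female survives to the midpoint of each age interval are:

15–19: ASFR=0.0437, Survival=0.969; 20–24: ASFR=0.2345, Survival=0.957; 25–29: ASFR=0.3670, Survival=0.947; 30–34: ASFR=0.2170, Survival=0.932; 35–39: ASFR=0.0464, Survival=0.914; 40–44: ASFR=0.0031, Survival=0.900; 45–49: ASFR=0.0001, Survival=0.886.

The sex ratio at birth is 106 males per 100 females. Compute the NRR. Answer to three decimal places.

Proportion female at birth = 100 / (100 + 106) = 0.48544.
Per-age-group product (5 × ASFR × survival probability):
  15–19: 5 × 0.0437 × 0.969 = 0.21173
  20–24: 5 × 0.2345 × 0.957 = 1.12208
  25–29: 5 × 0.3670 × 0.947 = 1.73775
  30–34: 5 × 0.2170 × 0.932 = 1.01122
  35–39: 5 × 0.0464 × 0.914 = 0.21205
  40–44: 5 × 0.0031 × 0.900 = 0.01395
  45–49: 5 × 0.0001 × 0.886 = 0.00044
Sum = 4.30922
NRR = 0.48544 × 4.30922 = 2.09187

2.092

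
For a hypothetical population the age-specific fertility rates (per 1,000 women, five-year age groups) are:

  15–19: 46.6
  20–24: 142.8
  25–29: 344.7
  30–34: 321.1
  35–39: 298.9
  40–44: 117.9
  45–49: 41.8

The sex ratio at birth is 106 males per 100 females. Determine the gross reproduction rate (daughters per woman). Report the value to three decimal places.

3.189

Proportion female at birth = 100 / (100 + 106) = 0.48544.
Sum of ASFRs = 46.6 + 142.8 + 344.7 + 321.1 + 298.9 + 117.9 + 41.8 = 1313.8
TFR = 5 × 1313.8 / 1000 = 6.569
GRR = 0.48544 × 6.569 = 3.18886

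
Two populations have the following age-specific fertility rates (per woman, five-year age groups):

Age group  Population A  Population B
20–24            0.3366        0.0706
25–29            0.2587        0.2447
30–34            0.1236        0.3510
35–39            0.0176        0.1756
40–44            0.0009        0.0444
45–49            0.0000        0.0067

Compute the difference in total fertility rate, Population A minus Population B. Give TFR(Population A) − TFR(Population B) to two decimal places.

-0.78

Population A:
  Sum of ASFRs = 0.3366 + 0.2587 + 0.1236 + 0.0176 + 0.0009 + 0.0000 = 0.7374
  TFR = 5 × 0.7374 = 3.687
Population B:
  Sum of ASFRs = 0.0706 + 0.2447 + 0.3510 + 0.1756 + 0.0444 + 0.0067 = 0.8930
  TFR = 5 × 0.8930 = 4.465
Difference = 3.687 − 4.465 = -0.778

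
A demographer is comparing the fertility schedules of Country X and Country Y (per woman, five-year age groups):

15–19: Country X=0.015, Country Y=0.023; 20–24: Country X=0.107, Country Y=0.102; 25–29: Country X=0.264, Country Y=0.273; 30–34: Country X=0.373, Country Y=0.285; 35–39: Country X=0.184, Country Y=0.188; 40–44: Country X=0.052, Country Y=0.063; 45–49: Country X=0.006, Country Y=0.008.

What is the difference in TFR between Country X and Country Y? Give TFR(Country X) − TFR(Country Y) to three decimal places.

Country X:
  Sum of ASFRs = 0.015 + 0.107 + 0.264 + 0.373 + 0.184 + 0.052 + 0.006 = 1.001
  TFR = 5 × 1.001 = 5.005
Country Y:
  Sum of ASFRs = 0.023 + 0.102 + 0.273 + 0.285 + 0.188 + 0.063 + 0.008 = 0.942
  TFR = 5 × 0.942 = 4.71
Difference = 5.005 − 4.71 = 0.295

0.295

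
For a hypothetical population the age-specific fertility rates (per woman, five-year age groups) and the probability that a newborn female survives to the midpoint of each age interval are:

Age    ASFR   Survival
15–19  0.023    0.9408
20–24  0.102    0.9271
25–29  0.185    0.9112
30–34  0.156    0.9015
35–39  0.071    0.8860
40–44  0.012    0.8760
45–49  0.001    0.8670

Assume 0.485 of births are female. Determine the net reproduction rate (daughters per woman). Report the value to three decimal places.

1.212

Proportion female at birth = 0.485.
Per-age-group product (5 × ASFR × survival probability):
  15–19: 5 × 0.023 × 0.9408 = 0.10819
  20–24: 5 × 0.102 × 0.9271 = 0.47282
  25–29: 5 × 0.185 × 0.9112 = 0.84286
  30–34: 5 × 0.156 × 0.9015 = 0.70317
  35–39: 5 × 0.071 × 0.8860 = 0.31453
  40–44: 5 × 0.012 × 0.8760 = 0.05256
  45–49: 5 × 0.001 × 0.8670 = 0.00434
Sum = 2.49847
NRR = 0.485 × 2.49847 = 1.21176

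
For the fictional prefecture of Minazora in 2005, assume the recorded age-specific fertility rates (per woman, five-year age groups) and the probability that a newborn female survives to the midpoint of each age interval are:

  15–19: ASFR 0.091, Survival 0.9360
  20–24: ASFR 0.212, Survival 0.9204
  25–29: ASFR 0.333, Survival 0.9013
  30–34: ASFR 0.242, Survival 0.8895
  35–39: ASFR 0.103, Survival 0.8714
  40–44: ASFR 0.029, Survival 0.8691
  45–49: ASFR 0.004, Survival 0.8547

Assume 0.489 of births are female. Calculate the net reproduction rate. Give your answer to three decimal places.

Proportion female at birth = 0.489.
Per-age-group product (5 × ASFR × survival probability):
  15–19: 5 × 0.091 × 0.9360 = 0.42588
  20–24: 5 × 0.212 × 0.9204 = 0.97562
  25–29: 5 × 0.333 × 0.9013 = 1.50066
  30–34: 5 × 0.242 × 0.8895 = 1.07630
  35–39: 5 × 0.103 × 0.8714 = 0.44877
  40–44: 5 × 0.029 × 0.8691 = 0.12602
  45–49: 5 × 0.004 × 0.8547 = 0.01709
Sum = 4.57034
NRR = 0.489 × 4.57034 = 2.23490
An NRR exceeding 1 indicates intrinsic growth under these rates.

2.235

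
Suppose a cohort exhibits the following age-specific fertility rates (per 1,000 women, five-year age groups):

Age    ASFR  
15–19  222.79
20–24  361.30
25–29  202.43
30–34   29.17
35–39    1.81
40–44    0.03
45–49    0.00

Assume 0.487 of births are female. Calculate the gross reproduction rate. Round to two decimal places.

1.99

Proportion female at birth = 0.487.
Sum of ASFRs = 222.79 + 361.30 + 202.43 + 29.17 + 1.81 + 0.03 + 0.00 = 817.53
TFR = 5 × 817.53 / 1000 = 4.08765
GRR = 0.487 × 4.08765 = 1.99069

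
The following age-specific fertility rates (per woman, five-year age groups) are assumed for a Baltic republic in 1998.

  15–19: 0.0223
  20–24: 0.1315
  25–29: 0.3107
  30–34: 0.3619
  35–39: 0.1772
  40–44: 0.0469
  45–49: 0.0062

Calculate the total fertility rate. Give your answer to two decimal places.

Sum of ASFRs = 0.0223 + 0.1315 + 0.3107 + 0.3619 + 0.1772 + 0.0469 + 0.0062 = 1.0567
TFR = 5 × 1.0567 = 5.2835

5.28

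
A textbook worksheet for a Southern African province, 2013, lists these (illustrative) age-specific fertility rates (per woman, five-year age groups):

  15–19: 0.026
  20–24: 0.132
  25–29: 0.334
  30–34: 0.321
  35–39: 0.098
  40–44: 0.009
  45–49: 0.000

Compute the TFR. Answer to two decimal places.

Sum of ASFRs = 0.026 + 0.132 + 0.334 + 0.321 + 0.098 + 0.009 + 0.000 = 0.920
TFR = 5 × 0.920 = 4.6

4.60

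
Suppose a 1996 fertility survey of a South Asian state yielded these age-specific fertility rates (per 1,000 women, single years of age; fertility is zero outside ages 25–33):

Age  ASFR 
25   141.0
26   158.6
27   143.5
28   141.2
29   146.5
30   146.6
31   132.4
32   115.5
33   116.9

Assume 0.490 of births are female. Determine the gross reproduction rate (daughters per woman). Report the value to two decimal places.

0.61

Proportion female at birth = 0.490.
Sum of ASFRs = 141.0 + 158.6 + 143.5 + 141.2 + 146.5 + 146.6 + 132.4 + 115.5 + 116.9 = 1242.2
TFR = 1242.2 / 1000 = 1.2422
GRR = 0.490 × 1.2422 = 0.60868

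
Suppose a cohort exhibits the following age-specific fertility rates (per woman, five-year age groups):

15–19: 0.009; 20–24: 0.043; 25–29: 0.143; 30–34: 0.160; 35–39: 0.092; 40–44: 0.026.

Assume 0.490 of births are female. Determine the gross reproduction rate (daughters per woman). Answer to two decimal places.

Proportion female at birth = 0.490.
Sum of ASFRs = 0.009 + 0.043 + 0.143 + 0.160 + 0.092 + 0.026 = 0.473
TFR = 5 × 0.473 = 2.365
GRR = 0.490 × 2.365 = 1.15885

1.16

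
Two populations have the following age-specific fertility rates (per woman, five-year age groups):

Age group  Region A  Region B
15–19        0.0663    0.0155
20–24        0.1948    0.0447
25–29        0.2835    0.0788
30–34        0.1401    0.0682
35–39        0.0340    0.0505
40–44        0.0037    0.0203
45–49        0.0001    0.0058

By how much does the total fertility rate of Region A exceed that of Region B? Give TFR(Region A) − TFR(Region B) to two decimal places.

2.19

Region A:
  Sum of ASFRs = 0.0663 + 0.1948 + 0.2835 + 0.1401 + 0.0340 + 0.0037 + 0.0001 = 0.7225
  TFR = 5 × 0.7225 = 3.6125
Region B:
  Sum of ASFRs = 0.0155 + 0.0447 + 0.0788 + 0.0682 + 0.0505 + 0.0203 + 0.0058 = 0.2838
  TFR = 5 × 0.2838 = 1.419
Difference = 3.6125 − 1.419 = 2.1935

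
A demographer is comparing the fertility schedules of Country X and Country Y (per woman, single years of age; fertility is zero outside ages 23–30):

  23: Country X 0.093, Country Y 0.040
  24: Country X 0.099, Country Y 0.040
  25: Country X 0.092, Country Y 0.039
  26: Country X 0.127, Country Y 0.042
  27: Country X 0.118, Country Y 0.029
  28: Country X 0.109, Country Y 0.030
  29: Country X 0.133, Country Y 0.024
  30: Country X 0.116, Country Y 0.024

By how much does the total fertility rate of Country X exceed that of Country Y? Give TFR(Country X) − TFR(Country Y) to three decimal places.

Country X:
  Sum of ASFRs = 0.093 + 0.099 + 0.092 + 0.127 + 0.118 + 0.109 + 0.133 + 0.116 = 0.887
  TFR = 0.887
Country Y:
  Sum of ASFRs = 0.040 + 0.040 + 0.039 + 0.042 + 0.029 + 0.030 + 0.024 + 0.024 = 0.268
  TFR = 0.268
Difference = 0.887 − 0.268 = 0.619

0.619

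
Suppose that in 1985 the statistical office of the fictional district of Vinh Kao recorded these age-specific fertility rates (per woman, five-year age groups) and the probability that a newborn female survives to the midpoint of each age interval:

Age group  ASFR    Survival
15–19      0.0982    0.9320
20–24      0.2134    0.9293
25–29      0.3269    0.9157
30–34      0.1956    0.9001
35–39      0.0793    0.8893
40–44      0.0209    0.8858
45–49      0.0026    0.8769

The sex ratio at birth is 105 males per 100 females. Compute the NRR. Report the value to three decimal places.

2.089

Proportion female at birth = 100 / (100 + 105) = 0.48780.
Each age group contributes 5 × ASFR × survival:
  15–19: 5 × 0.0982 × 0.9320 = 0.45761
  20–24: 5 × 0.2134 × 0.9293 = 0.99156
  25–29: 5 × 0.3269 × 0.9157 = 1.49671
  30–34: 5 × 0.1956 × 0.9001 = 0.88030
  35–39: 5 × 0.0793 × 0.8893 = 0.35261
  40–44: 5 × 0.0209 × 0.8858 = 0.09257
  45–49: 5 × 0.0026 × 0.8769 = 0.01140
Sum = 4.28276
NRR = 0.48780 × 4.28276 = 2.08913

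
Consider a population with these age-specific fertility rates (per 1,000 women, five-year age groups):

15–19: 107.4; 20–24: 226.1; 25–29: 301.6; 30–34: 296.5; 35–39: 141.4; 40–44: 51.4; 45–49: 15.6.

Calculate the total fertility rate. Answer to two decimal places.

5.70

Sum of ASFRs = 107.4 + 226.1 + 301.6 + 296.5 + 141.4 + 51.4 + 15.6 = 1140.0
TFR = 5 × 1140.0 / 1000 = 5.7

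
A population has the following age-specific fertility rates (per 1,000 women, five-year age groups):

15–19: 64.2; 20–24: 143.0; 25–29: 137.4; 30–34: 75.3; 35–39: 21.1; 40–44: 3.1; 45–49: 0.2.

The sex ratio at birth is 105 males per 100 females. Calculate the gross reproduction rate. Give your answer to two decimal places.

1.08

Proportion female at birth = 100 / (100 + 105) = 0.48780.
Sum of ASFRs = 64.2 + 143.0 + 137.4 + 75.3 + 21.1 + 3.1 + 0.2 = 444.3
TFR = 5 × 444.3 / 1000 = 2.2215
GRR = 0.48780 × 2.2215 = 1.08365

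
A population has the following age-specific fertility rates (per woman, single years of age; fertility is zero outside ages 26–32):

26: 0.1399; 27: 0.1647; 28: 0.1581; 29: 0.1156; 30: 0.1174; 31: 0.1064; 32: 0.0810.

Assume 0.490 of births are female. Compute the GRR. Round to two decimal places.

Proportion female at birth = 0.490.
Sum of ASFRs = 0.1399 + 0.1647 + 0.1581 + 0.1156 + 0.1174 + 0.1064 + 0.0810 = 0.8831
TFR = 0.8831
GRR = 0.490 × 0.8831 = 0.43272

0.43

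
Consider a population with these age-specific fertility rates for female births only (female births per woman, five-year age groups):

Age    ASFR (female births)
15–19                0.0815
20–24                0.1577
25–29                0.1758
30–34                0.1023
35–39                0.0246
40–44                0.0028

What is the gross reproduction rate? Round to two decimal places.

Sum of female ASFRs = 0.0815 + 0.1577 + 0.1758 + 0.1023 + 0.0246 + 0.0028 = 0.5447
GRR = 5 × 0.5447 = 2.7235

2.72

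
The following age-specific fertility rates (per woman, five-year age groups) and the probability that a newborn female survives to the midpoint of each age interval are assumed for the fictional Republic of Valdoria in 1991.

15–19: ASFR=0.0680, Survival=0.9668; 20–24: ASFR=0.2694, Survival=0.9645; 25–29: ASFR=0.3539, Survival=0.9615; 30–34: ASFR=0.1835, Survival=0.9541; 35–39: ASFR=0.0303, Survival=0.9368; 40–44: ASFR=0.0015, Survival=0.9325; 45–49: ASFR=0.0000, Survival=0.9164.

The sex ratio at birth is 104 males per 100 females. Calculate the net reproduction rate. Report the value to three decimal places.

2.134

Proportion female at birth = 100 / (100 + 104) = 0.49020.
Each age group contributes 5 × ASFR × survival:
  15–19: 5 × 0.0680 × 0.9668 = 0.32871
  20–24: 5 × 0.2694 × 0.9645 = 1.29918
  25–29: 5 × 0.3539 × 0.9615 = 1.70137
  30–34: 5 × 0.1835 × 0.9541 = 0.87539
  35–39: 5 × 0.0303 × 0.9368 = 0.14193
  40–44: 5 × 0.0015 × 0.9325 = 0.00699
  45–49: 5 × 0.0000 × 0.9164 = 0.00000
Sum = 4.35357
NRR = 0.49020 × 4.35357 = 2.13412
An NRR exceeding 1 indicates intrinsic growth under these rates.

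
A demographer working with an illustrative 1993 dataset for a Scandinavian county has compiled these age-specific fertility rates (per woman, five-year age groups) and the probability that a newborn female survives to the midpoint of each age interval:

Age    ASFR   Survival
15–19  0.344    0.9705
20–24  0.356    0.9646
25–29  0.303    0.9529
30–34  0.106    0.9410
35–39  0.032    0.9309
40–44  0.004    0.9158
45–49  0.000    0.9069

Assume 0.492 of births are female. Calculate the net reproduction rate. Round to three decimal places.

2.704

Proportion female at birth = 0.492.
Each age group contributes 5 × ASFR × survival:
  15–19: 5 × 0.344 × 0.9705 = 1.66926
  20–24: 5 × 0.356 × 0.9646 = 1.71699
  25–29: 5 × 0.303 × 0.9529 = 1.44364
  30–34: 5 × 0.106 × 0.9410 = 0.49873
  35–39: 5 × 0.032 × 0.9309 = 0.14894
  40–44: 5 × 0.004 × 0.9158 = 0.01832
  45–49: 5 × 0.000 × 0.9069 = 0.00000
Sum = 5.49588
NRR = 0.492 × 5.49588 = 2.70397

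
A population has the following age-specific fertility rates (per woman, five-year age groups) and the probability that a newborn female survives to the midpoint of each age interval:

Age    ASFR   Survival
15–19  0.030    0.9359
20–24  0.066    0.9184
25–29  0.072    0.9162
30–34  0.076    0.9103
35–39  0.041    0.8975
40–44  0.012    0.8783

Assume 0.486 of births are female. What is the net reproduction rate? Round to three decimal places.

0.659

Proportion female at birth = 0.486.
Per-age-group product (5 × ASFR × survival probability):
  15–19: 5 × 0.030 × 0.9359 = 0.14039
  20–24: 5 × 0.066 × 0.9184 = 0.30307
  25–29: 5 × 0.072 × 0.9162 = 0.32983
  30–34: 5 × 0.076 × 0.9103 = 0.34591
  35–39: 5 × 0.041 × 0.8975 = 0.18399
  40–44: 5 × 0.012 × 0.8783 = 0.05270
Sum = 1.35589
NRR = 0.486 × 1.35589 = 0.65896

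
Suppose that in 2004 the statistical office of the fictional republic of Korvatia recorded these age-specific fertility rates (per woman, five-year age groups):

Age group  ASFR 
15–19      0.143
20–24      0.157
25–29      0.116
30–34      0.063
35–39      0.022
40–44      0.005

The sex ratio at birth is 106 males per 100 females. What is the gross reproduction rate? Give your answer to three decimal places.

Proportion female at birth = 100 / (100 + 106) = 0.48544.
Sum of ASFRs = 0.143 + 0.157 + 0.116 + 0.063 + 0.022 + 0.005 = 0.506
TFR = 5 × 0.506 = 2.53
GRR = 0.48544 × 2.53 = 1.22816

1.228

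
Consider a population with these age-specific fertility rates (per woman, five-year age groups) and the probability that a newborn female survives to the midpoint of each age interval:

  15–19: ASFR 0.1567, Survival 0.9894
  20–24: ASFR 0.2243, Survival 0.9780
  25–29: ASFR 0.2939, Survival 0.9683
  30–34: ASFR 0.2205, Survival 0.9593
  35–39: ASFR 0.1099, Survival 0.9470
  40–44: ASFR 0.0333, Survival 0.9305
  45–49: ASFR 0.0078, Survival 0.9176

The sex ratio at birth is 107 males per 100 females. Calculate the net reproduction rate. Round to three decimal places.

2.446

Proportion female at birth = 100 / (100 + 107) = 0.48309.
Survival-weighted fertility by age (5·fₓ·Sₓ):
  15–19: 5 × 0.1567 × 0.9894 = 0.77519
  20–24: 5 × 0.2243 × 0.9780 = 1.09683
  25–29: 5 × 0.2939 × 0.9683 = 1.42292
  30–34: 5 × 0.2205 × 0.9593 = 1.05763
  35–39: 5 × 0.1099 × 0.9470 = 0.52038
  40–44: 5 × 0.0333 × 0.9305 = 0.15493
  45–49: 5 × 0.0078 × 0.9176 = 0.03579
Sum = 5.06367
NRR = 0.48309 × 5.06367 = 2.44621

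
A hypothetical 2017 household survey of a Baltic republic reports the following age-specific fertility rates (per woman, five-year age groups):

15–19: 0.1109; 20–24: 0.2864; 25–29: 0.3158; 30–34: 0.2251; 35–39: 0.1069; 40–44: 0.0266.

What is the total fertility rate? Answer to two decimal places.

Sum of ASFRs = 0.1109 + 0.2864 + 0.3158 + 0.2251 + 0.1069 + 0.0266 = 1.0717
TFR = 5 × 1.0717 = 5.3585

5.36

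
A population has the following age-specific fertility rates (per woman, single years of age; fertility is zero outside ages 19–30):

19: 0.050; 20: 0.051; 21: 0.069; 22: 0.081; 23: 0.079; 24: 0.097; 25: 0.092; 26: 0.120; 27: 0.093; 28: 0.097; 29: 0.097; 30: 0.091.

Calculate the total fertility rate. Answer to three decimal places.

1.017

Sum of ASFRs = 0.050 + 0.051 + 0.069 + 0.081 + 0.079 + 0.097 + 0.092 + 0.120 + 0.093 + 0.097 + 0.097 + 0.091 = 1.017
TFR = 1.017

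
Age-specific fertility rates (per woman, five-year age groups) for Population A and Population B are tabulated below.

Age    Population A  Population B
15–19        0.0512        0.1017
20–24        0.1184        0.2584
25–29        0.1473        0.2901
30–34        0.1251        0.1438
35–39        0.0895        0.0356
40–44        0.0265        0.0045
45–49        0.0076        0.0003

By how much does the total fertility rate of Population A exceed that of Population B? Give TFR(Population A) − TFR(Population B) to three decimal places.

-1.344

Population A:
  Sum of ASFRs = 0.0512 + 0.1184 + 0.1473 + 0.1251 + 0.0895 + 0.0265 + 0.0076 = 0.5656
  TFR = 5 × 0.5656 = 2.828
Population B:
  Sum of ASFRs = 0.1017 + 0.2584 + 0.2901 + 0.1438 + 0.0356 + 0.0045 + 0.0003 = 0.8344
  TFR = 5 × 0.8344 = 4.172
Difference = 2.828 − 4.172 = -1.344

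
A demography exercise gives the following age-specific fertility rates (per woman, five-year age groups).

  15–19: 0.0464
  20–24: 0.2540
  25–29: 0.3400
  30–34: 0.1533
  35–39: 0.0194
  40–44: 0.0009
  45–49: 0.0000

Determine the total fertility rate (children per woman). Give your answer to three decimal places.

Sum of ASFRs = 0.0464 + 0.2540 + 0.3400 + 0.1533 + 0.0194 + 0.0009 + 0.0000 = 0.8140
TFR = 5 × 0.8140 = 4.07

4.070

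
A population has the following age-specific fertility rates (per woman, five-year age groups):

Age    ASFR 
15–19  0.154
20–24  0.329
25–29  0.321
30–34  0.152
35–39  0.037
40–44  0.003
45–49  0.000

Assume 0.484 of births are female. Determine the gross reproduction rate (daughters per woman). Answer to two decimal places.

Proportion female at birth = 0.484.
Sum of ASFRs = 0.154 + 0.329 + 0.321 + 0.152 + 0.037 + 0.003 + 0.000 = 0.996
TFR = 5 × 0.996 = 4.98
GRR = 0.484 × 4.98 = 2.41032

2.41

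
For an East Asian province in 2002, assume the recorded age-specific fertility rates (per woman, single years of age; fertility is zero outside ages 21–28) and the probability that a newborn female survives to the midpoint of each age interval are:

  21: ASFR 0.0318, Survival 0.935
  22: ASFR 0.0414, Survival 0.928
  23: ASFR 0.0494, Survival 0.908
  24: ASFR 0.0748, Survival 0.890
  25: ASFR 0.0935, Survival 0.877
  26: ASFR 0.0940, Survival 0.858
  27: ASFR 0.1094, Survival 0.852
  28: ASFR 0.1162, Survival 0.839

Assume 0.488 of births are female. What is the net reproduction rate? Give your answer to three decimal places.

Proportion female at birth = 0.488.
Each age group contributes 1 × ASFR × survival:
  21: 1 × 0.0318 × 0.935 = 0.02973
  22: 1 × 0.0414 × 0.928 = 0.03842
  23: 1 × 0.0494 × 0.908 = 0.04486
  24: 1 × 0.0748 × 0.890 = 0.06657
  25: 1 × 0.0935 × 0.877 = 0.08200
  26: 1 × 0.0940 × 0.858 = 0.08065
  27: 1 × 0.1094 × 0.852 = 0.09321
  28: 1 × 0.1162 × 0.839 = 0.09749
Sum = 0.53293
NRR = 0.488 × 0.53293 = 0.26007
NRR < 1, so the cohort does not fully replace itself.

0.260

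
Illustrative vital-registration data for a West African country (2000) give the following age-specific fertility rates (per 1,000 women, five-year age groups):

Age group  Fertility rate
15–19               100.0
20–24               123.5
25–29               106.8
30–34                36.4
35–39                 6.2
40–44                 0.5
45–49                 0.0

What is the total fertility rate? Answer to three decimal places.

1.867

Sum of ASFRs = 100.0 + 123.5 + 106.8 + 36.4 + 6.2 + 0.5 + 0.0 = 373.4
TFR = 5 × 373.4 / 1000 = 1.867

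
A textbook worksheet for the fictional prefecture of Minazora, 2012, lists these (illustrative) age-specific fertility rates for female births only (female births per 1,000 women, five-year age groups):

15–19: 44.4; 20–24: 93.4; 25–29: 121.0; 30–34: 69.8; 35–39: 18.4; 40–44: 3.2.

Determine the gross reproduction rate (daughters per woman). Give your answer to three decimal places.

1.751

Sum of female ASFRs = 44.4 + 93.4 + 121.0 + 69.8 + 18.4 + 3.2 = 350.2
GRR = 5 × 350.2 / 1000 = 1.751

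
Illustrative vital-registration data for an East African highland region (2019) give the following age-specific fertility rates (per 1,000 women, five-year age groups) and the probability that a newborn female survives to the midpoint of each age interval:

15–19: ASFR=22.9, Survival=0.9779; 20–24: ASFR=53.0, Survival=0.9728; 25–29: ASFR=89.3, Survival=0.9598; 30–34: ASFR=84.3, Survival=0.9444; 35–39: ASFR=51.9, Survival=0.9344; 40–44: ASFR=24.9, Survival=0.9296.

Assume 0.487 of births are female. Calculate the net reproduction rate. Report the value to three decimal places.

0.757

Proportion female at birth = 0.487.
Per-age-group product (5 × ASFR × survival probability):
  15–19: 5 × 22.9/1000 × 0.9779 = 0.11197
  20–24: 5 × 53.0/1000 × 0.9728 = 0.25779
  25–29: 5 × 89.3/1000 × 0.9598 = 0.42855
  30–34: 5 × 84.3/1000 × 0.9444 = 0.39806
  35–39: 5 × 51.9/1000 × 0.9344 = 0.24248
  40–44: 5 × 24.9/1000 × 0.9296 = 0.11574
Sum = 1.55459
NRR = 0.487 × 1.55459 = 0.75709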